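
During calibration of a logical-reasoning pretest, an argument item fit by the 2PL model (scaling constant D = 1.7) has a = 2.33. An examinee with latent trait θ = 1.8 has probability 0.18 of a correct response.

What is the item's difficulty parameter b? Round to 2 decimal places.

P(θ) = 1 / (1 + exp(−D·a(θ − b)))
logit(0.18) = ln(0.18/0.82) = -1.5163
b = θ − logit/(1.7·a) = 1.8 − (-1.5163)/3.9610 = 2.1828

2.18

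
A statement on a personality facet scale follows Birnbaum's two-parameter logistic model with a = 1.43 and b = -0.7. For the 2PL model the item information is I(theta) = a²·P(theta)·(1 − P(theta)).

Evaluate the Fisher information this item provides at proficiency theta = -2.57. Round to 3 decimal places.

0.123

P = 1/(1+e^{2.6741}) = 0.0645
P(1−P) = 0.0645 × 0.9355 = 0.0604
I = a² × P(1−P) = 1.43² × 0.0604 = 0.12342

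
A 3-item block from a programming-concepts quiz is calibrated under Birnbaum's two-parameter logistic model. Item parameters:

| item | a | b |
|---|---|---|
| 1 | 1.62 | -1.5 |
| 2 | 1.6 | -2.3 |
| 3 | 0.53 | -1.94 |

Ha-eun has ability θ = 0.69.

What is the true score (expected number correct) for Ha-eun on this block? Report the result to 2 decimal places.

2.76

P(θ) = 1 / (1 + exp(−a(θ − b)))
P_1 = 1/(1+e^{-3.5478}) = 0.9720
P_2 = 1/(1+e^{-4.7840}) = 0.9917
P_3 = 1/(1+e^{-1.3939}) = 0.8012
E[score] = 0.9720 + 0.9917 + 0.8012 = 2.7649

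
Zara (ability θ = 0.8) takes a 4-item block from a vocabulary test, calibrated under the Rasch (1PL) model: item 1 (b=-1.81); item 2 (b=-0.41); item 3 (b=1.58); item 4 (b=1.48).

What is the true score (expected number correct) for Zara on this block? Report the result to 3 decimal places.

2.352

P(θ) = 1 / (1 + exp(−(θ − b)))
P_1 = 1/(1+e^{-2.6100}) = 0.9315
P_2 = 1/(1+e^{-1.2100}) = 0.7703
P_3 = 1/(1+e^{0.7800}) = 0.3143
P_4 = 1/(1+e^{0.6800}) = 0.3363
E[score] = 0.9315 + 0.7703 + 0.3143 + 0.3363 = 2.3524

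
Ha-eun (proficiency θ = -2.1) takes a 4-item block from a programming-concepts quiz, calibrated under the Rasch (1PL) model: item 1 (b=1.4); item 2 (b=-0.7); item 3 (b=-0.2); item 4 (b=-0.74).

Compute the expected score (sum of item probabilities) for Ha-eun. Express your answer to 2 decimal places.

P(θ) = 1 / (1 + exp(−(θ − b)))
P_1 = 1/(1+e^{3.5000}) = 0.0293
P_2 = 1/(1+e^{1.4000}) = 0.1978
P_3 = 1/(1+e^{1.9000}) = 0.1301
P_4 = 1/(1+e^{1.3600}) = 0.2042
E[score] = 0.0293 + 0.1978 + 0.1301 + 0.2042 = 0.5615

0.56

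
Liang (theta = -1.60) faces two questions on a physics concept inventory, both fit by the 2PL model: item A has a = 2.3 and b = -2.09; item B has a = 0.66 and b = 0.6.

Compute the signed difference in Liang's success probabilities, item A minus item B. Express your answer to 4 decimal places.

P(theta) = 1 / (1 + exp(−a(theta − b)))
P_A = 0.7553
P_B = 0.1897
P_A − P_B = 0.5656

0.5656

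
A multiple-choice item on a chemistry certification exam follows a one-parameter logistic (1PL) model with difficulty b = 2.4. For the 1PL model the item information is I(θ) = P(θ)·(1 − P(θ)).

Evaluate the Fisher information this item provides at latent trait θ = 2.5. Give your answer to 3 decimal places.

P = 1/(1+e^{-0.1000}) = 0.5250
P(1−P) = 0.5250 × 0.4750 = 0.2494
I = P(1−P) = 0.24938

0.249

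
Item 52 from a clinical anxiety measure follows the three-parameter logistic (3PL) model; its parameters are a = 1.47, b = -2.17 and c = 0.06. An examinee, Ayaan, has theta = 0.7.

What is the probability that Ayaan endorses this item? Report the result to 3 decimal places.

0.986

P(theta) = c + (1 − c) · 1 / (1 + exp(−a(theta − b)))
Exponent: 1.47 × (0.7 − (-2.17)) = 4.2189
1/(1 + e^{-4.2189}) = 0.9855
P = 0.06 + 0.94 × 0.9855 = 0.9864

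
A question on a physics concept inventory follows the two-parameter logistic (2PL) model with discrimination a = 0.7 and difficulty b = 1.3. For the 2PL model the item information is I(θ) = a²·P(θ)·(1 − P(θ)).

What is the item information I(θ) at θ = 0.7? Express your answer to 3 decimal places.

P = 1/(1+e^{0.4200}) = 0.3965
P(1−P) = 0.3965 × 0.6035 = 0.2393
I = a² × P(1−P) = 0.7² × 0.2393 = 0.11725

0.117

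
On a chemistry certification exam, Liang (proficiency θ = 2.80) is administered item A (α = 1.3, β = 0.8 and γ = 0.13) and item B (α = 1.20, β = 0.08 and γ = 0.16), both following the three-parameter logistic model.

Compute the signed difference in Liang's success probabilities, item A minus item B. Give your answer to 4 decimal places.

-0.0292

P(θ) = γ + (1 − γ) · 1 / (1 + exp(−α(θ − β)))
P_A = 0.9398
P_B = 0.9691
P_A − P_B = -0.0292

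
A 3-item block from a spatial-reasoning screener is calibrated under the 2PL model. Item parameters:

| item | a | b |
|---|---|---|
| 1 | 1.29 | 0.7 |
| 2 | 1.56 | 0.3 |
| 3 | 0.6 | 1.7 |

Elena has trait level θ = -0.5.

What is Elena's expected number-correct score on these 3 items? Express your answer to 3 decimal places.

P(θ) = 1 / (1 + exp(−a(θ − b)))
P_1 = 1/(1+e^{1.5480}) = 0.1754
P_2 = 1/(1+e^{1.2480}) = 0.2230
P_3 = 1/(1+e^{1.3200}) = 0.2108
E[score] = 0.1754 + 0.2230 + 0.2108 = 0.6092

0.609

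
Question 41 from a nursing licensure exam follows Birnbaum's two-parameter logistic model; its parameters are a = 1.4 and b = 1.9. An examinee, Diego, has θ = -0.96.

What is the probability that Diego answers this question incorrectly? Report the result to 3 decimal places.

P(θ) = 1 / (1 + exp(−a(θ − b)))
Exponent: 1.4 × (-0.96 − 1.9) = -4.0040
1/(1 + e^{4.0040}) = 0.0179
P(incorrect) = 1 − 0.0179 = 0.9821

0.982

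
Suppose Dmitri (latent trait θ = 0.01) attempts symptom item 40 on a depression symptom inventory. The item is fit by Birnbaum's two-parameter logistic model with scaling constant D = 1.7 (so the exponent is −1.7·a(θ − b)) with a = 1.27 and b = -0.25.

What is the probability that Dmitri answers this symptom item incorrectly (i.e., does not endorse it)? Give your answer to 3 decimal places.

P(θ) = 1 / (1 + exp(−D·a(θ − b)))
Exponent: 1.7 × 1.27 × (0.01 − (-0.25)) = 0.5613
1/(1 + e^{-0.5613}) = 0.6368
P = 0.6368
P(incorrect) = 1 − 0.6368 = 0.3632

0.363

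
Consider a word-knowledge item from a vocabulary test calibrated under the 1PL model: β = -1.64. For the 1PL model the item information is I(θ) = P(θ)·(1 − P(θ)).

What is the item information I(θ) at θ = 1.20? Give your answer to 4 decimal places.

P = 1/(1+e^{-2.8400}) = 0.9448
P(1−P) = 0.9448 × 0.0552 = 0.0522
I = P(1−P) = 0.05215

0.0522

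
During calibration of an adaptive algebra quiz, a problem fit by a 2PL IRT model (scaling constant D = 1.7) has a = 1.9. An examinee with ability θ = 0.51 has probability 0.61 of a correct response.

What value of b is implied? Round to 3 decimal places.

0.372

P(θ) = 1 / (1 + exp(−D·a(θ − b)))
logit(0.61) = ln(0.61/0.39) = 0.4473
b = θ − logit/(1.7·a) = 0.51 − 0.4473/3.2300 = 0.3715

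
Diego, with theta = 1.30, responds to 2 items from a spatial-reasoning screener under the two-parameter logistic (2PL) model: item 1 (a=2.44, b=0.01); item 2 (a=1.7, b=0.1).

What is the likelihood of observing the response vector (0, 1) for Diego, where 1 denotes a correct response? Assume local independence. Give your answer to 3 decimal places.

0.036

P(theta) = 1 / (1 + exp(−a(theta − b)))
P_1 = 1/(1+e^{-3.1476}) = 0.9588
P_2 = 1/(1+e^{-2.0400}) = 0.8849
L = (1−P_1) × P_2 = 0.0412 × 0.8849 = 0.03645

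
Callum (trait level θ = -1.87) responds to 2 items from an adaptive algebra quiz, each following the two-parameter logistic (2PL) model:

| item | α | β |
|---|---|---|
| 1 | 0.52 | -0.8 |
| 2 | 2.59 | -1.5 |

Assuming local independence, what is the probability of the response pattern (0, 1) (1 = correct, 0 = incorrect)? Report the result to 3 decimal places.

0.176

P(θ) = 1 / (1 + exp(−α(θ − β)))
P_1 = 1/(1+e^{0.5564}) = 0.3644
P_2 = 1/(1+e^{0.9583}) = 0.2772
L = (1−P_1) × P_2 = 0.6356 × 0.2772 = 0.17621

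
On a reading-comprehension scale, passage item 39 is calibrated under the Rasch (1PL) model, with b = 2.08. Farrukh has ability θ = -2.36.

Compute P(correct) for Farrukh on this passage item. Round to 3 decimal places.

P(θ) = 1 / (1 + exp(−(θ − b)))
Exponent: (-2.36 − 2.08) = -4.4400
1/(1 + e^{4.4400}) = 0.0117
P = 0.0117

0.012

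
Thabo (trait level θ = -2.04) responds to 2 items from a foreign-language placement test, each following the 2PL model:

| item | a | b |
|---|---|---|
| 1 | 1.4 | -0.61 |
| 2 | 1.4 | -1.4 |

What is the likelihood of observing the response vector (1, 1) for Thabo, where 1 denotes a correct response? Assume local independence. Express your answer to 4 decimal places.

P(θ) = 1 / (1 + exp(−a(θ − b)))
P_1 = 1/(1+e^{2.0020}) = 0.1190
P_2 = 1/(1+e^{0.8960}) = 0.2899
L = P_1 × P_2 = 0.1190 × 0.2899 = 0.03449

0.0345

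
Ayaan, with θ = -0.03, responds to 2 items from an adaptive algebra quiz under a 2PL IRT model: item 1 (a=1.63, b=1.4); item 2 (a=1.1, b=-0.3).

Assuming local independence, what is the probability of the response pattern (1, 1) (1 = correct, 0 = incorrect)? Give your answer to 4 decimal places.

0.0508

P(θ) = 1 / (1 + exp(−a(θ − b)))
P_1 = 1/(1+e^{2.3309}) = 0.0886
P_2 = 1/(1+e^{-0.2970}) = 0.5737
L = P_1 × P_2 = 0.0886 × 0.5737 = 0.05083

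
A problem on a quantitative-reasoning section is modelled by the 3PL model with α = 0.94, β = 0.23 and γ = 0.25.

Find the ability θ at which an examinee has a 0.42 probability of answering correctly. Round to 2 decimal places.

-1.08

P(θ) = γ + (1 − γ) · 1 / (1 + exp(−α(θ − β)))
Remove guessing floor: (0.42 − 0.25)/(1 − 0.25) = 0.2267
logit = ln(0.2267/0.7733) = -1.2272
θ = β + logit/(α) = 0.23 + (-1.2272)/0.9400 = -1.0756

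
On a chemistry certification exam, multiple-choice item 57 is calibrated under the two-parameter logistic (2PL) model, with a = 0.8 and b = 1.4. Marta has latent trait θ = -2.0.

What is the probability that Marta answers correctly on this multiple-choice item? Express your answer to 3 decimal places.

P(θ) = 1 / (1 + exp(−a(θ − b)))
Exponent: 0.8 × (-2.0 − 1.4) = -2.7200
1/(1 + e^{2.7200}) = 0.0618

0.062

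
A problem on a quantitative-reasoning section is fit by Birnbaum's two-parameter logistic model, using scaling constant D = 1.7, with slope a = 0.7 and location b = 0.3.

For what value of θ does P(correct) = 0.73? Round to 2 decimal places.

1.14

P(θ) = 1 / (1 + exp(−D·a(θ − b)))
logit = ln(0.7300/0.2700) = 0.9946
θ = b + logit/(1.7·a) = 0.3 + 0.9946/1.1900 = 1.1358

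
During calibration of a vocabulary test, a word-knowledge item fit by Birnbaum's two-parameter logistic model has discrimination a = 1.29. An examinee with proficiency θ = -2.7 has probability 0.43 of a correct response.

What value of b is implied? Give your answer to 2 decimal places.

-2.48

P(θ) = 1 / (1 + exp(−a(θ − b)))
logit(0.43) = ln(0.43/0.57) = -0.2819
b = θ − logit/(a) = -2.7 − (-0.2819)/1.2900 = -2.4815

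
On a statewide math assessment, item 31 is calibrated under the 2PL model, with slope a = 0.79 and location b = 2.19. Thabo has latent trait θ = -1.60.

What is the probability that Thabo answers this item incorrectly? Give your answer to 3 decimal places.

0.952

P(θ) = 1 / (1 + exp(−a(θ − b)))
Exponent: 0.79 × (-1.60 − 2.19) = -2.9941
1/(1 + e^{2.9941}) = 0.0477
P(incorrect) = 1 − 0.0477 = 0.9523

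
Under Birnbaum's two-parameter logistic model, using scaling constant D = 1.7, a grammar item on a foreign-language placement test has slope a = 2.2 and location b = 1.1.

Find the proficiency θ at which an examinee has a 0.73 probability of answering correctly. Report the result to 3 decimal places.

1.366

P(θ) = 1 / (1 + exp(−D·a(θ − b)))
logit = ln(0.7300/0.2700) = 0.9946
θ = b + logit/(1.7·a) = 1.1 + 0.9946/3.7400 = 1.3659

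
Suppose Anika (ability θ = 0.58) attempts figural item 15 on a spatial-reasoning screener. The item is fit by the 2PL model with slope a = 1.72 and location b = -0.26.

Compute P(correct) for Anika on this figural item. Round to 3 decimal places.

P(θ) = 1 / (1 + exp(−a(θ − b)))
Exponent: 1.72 × (0.58 − (-0.26)) = 1.4448
1/(1 + e^{-1.4448}) = 0.8092

0.809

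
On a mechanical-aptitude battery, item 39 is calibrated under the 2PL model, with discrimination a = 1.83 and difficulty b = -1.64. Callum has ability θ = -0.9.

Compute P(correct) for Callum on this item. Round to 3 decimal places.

0.795

P(θ) = 1 / (1 + exp(−a(θ − b)))
Exponent: 1.83 × (-0.9 − (-1.64)) = 1.3542
1/(1 + e^{-1.3542}) = 0.7948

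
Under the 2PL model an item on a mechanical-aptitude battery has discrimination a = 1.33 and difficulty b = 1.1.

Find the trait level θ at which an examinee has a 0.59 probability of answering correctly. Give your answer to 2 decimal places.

P(θ) = 1 / (1 + exp(−a(θ − b)))
logit = ln(0.5900/0.4100) = 0.3640
θ = b + logit/(a) = 1.1 + 0.3640/1.3300 = 1.3737

1.37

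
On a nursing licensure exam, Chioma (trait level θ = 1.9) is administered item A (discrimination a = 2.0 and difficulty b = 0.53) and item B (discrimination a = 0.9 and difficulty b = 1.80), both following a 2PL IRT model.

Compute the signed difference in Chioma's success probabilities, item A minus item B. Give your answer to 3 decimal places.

0.417

P(θ) = 1 / (1 + exp(−a(θ − b)))
P_A = 0.9393
P_B = 0.5225
P_A − P_B = 0.4169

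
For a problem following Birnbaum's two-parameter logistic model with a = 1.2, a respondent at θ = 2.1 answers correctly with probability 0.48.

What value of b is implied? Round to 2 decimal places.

P(θ) = 1 / (1 + exp(−a(θ − b)))
logit(0.48) = ln(0.48/0.52) = -0.0800
b = θ − logit/(a) = 2.1 − (-0.0800)/1.2000 = 2.1667

2.17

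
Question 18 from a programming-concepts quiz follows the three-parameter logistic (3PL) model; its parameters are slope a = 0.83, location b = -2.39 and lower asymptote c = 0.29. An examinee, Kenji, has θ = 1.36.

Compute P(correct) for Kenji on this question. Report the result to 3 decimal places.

0.970

P(θ) = c + (1 − c) · 1 / (1 + exp(−a(θ − b)))
Exponent: 0.83 × (1.36 − (-2.39)) = 3.1125
1/(1 + e^{-3.1125}) = 0.9574
P = 0.29 + 0.71 × 0.9574 = 0.9698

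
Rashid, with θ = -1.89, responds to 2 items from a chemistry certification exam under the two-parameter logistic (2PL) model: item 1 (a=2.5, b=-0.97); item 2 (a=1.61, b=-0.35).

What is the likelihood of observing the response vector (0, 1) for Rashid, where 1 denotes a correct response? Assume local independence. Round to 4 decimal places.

0.0703

P(θ) = 1 / (1 + exp(−a(θ − b)))
P_1 = 1/(1+e^{2.3000}) = 0.0911
P_2 = 1/(1+e^{2.4794}) = 0.0773
L = (1−P_1) × P_2 = 0.9089 × 0.0773 = 0.07027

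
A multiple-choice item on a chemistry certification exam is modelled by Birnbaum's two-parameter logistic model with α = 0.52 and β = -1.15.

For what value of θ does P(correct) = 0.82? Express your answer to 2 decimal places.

1.77

P(θ) = 1 / (1 + exp(−α(θ − β)))
logit = ln(0.8200/0.1800) = 1.5163
θ = β + logit/(α) = -1.15 + 1.5163/0.5200 = 1.7661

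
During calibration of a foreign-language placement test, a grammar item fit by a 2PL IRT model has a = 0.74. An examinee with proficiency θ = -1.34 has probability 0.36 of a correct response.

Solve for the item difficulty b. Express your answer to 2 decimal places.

P(θ) = 1 / (1 + exp(−a(θ − b)))
logit(0.36) = ln(0.36/0.64) = -0.5754
b = θ − logit/(a) = -1.34 − (-0.5754)/0.7400 = -0.5625

-0.56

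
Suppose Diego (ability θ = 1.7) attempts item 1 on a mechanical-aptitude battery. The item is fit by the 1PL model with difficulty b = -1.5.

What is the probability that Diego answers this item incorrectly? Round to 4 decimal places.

P(θ) = 1 / (1 + exp(−(θ − b)))
Exponent: (1.7 − (-1.5)) = 3.2000
1/(1 + e^{-3.2000}) = 0.9608
P = 0.9608
P(incorrect) = 1 − 0.9608 = 0.0392

0.0392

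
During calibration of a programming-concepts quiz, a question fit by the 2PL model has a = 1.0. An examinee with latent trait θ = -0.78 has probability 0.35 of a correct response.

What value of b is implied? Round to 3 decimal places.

P(θ) = 1 / (1 + exp(−a(θ − b)))
logit(0.35) = ln(0.35/0.65) = -0.6190
b = θ − logit/(a) = -0.78 − (-0.6190)/1.0000 = -0.1610

-0.161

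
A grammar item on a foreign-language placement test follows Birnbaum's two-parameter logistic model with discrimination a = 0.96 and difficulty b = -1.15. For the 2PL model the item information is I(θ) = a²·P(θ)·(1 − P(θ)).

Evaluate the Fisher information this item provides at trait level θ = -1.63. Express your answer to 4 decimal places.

0.2186

P = 1/(1+e^{0.4608}) = 0.3868
P(1−P) = 0.3868 × 0.6132 = 0.2372
I = a² × P(1−P) = 0.96² × 0.2372 = 0.21859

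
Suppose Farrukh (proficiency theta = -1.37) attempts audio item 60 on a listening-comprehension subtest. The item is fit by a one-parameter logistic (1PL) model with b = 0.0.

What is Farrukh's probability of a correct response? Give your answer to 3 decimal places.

P(theta) = 1 / (1 + exp(−(theta − b)))
Exponent: (-1.37 − 0.0) = -1.3700
1/(1 + e^{1.3700}) = 0.2026
P = 0.2026

0.203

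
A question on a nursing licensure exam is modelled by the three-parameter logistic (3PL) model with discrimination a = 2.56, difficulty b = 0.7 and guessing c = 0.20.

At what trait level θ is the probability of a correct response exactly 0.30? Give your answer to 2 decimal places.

-0.06

P(θ) = c + (1 − c) · 1 / (1 + exp(−a(θ − b)))
Remove guessing floor: (0.30 − 0.20)/(1 − 0.20) = 0.1250
logit = ln(0.1250/0.8750) = -1.9459
θ = b + logit/(a) = 0.7 + (-1.9459)/2.5600 = -0.0601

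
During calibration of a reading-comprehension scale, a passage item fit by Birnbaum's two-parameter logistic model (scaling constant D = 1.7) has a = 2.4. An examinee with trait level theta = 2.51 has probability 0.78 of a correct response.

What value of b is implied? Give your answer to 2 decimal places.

P(theta) = 1 / (1 + exp(−D·a(theta − b)))
logit(0.78) = ln(0.78/0.22) = 1.2657
b = theta − logit/(1.7·a) = 2.51 − 1.2657/4.0800 = 2.1998

2.20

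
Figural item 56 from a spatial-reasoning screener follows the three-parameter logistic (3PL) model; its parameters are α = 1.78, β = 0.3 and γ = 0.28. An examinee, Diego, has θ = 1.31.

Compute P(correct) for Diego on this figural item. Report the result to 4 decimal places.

0.8977

P(θ) = γ + (1 − γ) · 1 / (1 + exp(−α(θ − β)))
Exponent: 1.78 × (1.31 − 0.3) = 1.7978
1/(1 + e^{-1.7978}) = 0.8579
P = 0.28 + 0.72 × 0.8579 = 0.8977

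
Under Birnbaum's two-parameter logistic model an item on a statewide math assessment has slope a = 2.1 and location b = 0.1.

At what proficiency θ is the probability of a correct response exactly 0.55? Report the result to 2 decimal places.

P(θ) = 1 / (1 + exp(−a(θ − b)))
logit = ln(0.5500/0.4500) = 0.2007
θ = b + logit/(a) = 0.1 + 0.2007/2.1000 = 0.1956

0.20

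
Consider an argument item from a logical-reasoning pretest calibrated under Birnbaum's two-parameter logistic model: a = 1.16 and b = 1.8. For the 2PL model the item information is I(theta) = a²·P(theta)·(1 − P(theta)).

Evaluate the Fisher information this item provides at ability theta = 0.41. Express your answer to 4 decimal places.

0.1865

P = 1/(1+e^{1.6124}) = 0.1663
P(1−P) = 0.1663 × 0.8337 = 0.1386
I = a² × P(1−P) = 1.16² × 0.1386 = 0.18652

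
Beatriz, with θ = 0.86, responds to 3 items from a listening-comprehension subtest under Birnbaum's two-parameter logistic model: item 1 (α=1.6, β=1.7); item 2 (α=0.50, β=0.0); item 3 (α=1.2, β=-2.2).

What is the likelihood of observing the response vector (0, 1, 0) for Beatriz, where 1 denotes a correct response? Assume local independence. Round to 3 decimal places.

P(θ) = 1 / (1 + exp(−α(θ − β)))
P_1 = 1/(1+e^{1.3440}) = 0.2069
P_2 = 1/(1+e^{-0.4300}) = 0.6059
P_3 = 1/(1+e^{-3.6720}) = 0.9752
L = (1−P_1) × P_2 × (1−P_3) = 0.7931 × 0.6059 × 0.0248 = 0.01192

0.012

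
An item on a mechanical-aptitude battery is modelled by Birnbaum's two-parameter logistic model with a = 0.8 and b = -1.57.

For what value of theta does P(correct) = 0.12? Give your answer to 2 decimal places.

P(theta) = 1 / (1 + exp(−a(theta − b)))
logit = ln(0.1200/0.8800) = -1.9924
theta = b + logit/(a) = -1.57 + (-1.9924)/0.8000 = -4.0605

-4.06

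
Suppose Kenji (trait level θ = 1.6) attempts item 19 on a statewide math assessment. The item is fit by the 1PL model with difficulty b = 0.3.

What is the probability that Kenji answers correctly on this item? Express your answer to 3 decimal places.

P(θ) = 1 / (1 + exp(−(θ − b)))
Exponent: (1.6 − 0.3) = 1.3000
1/(1 + e^{-1.3000}) = 0.7858
P = 0.7858

0.786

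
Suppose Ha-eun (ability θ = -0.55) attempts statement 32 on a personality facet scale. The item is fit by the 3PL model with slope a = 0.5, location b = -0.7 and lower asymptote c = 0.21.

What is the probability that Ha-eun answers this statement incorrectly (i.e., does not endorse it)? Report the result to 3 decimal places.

P(θ) = c + (1 − c) · 1 / (1 + exp(−a(θ − b)))
Exponent: 0.5 × (-0.55 − (-0.7)) = 0.0750
1/(1 + e^{-0.0750}) = 0.5187
P = 0.21 + 0.79 × 0.5187 = 0.6198
P(incorrect) = 1 − 0.6198 = 0.3802

0.380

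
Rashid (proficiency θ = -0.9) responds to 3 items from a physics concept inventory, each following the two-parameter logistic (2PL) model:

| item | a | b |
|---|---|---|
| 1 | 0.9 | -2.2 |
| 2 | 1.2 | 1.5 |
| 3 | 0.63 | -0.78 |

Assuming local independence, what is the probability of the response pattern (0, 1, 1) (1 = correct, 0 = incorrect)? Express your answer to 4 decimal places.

0.0061

P(θ) = 1 / (1 + exp(−a(θ − b)))
P_1 = 1/(1+e^{-1.1700}) = 0.7631
P_2 = 1/(1+e^{2.8800}) = 0.0532
P_3 = 1/(1+e^{0.0756}) = 0.4811
L = (1−P_1) × P_2 × P_3 = 0.2369 × 0.0532 × 0.4811 = 0.00606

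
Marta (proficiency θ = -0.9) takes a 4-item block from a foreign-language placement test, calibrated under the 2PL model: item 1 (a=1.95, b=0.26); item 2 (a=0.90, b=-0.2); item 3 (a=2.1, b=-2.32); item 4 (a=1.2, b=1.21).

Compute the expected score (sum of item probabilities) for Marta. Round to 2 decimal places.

1.47

P(θ) = 1 / (1 + exp(−a(θ − b)))
P_1 = 1/(1+e^{2.2620}) = 0.0943
P_2 = 1/(1+e^{0.6300}) = 0.3475
P_3 = 1/(1+e^{-2.9820}) = 0.9518
P_4 = 1/(1+e^{2.5320}) = 0.0736
E[score] = 0.0943 + 0.3475 + 0.9518 + 0.0736 = 1.4672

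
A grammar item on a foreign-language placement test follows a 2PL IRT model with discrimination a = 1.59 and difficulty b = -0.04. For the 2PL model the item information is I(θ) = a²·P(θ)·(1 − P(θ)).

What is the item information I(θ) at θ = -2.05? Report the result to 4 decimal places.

0.0955

P = 1/(1+e^{3.1959}) = 0.0393
P(1−P) = 0.0393 × 0.9607 = 0.0378
I = a² × P(1−P) = 1.59² × 0.0378 = 0.09550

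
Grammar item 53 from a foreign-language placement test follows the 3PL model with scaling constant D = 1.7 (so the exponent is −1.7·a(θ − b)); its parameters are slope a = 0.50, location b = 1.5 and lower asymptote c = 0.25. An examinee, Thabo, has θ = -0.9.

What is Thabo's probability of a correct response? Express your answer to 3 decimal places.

P(θ) = c + (1 − c) · 1 / (1 + exp(−D·a(θ − b)))
Exponent: 1.7 × 0.50 × (-0.9 − 1.5) = -2.0400
1/(1 + e^{2.0400}) = 0.1151
P = 0.25 + 0.75 × 0.1151 = 0.3363

0.336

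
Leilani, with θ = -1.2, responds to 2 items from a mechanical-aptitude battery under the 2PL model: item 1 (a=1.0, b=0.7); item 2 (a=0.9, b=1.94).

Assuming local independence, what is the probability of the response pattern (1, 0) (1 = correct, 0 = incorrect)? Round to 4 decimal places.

0.1228

P(θ) = 1 / (1 + exp(−a(θ − b)))
P_1 = 1/(1+e^{1.9000}) = 0.1301
P_2 = 1/(1+e^{2.8260}) = 0.0559
L = P_1 × (1−P_2) = 0.1301 × 0.9441 = 0.12283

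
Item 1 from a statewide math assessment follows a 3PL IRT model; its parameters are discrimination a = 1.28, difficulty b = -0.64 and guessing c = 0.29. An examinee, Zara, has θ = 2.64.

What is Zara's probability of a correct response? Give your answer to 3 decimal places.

0.989

P(θ) = c + (1 − c) · 1 / (1 + exp(−a(θ − b)))
Exponent: 1.28 × (2.64 − (-0.64)) = 4.1984
1/(1 + e^{-4.1984}) = 0.9852
P = 0.29 + 0.71 × 0.9852 = 0.9895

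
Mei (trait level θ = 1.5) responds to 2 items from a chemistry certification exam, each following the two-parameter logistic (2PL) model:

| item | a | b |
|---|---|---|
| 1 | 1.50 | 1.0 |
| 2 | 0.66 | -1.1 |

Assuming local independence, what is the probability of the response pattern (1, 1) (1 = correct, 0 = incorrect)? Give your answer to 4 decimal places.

P(θ) = 1 / (1 + exp(−a(θ − b)))
P_1 = 1/(1+e^{-0.7500}) = 0.6792
P_2 = 1/(1+e^{-1.7160}) = 0.8476
L = P_1 × P_2 = 0.6792 × 0.8476 = 0.57568

0.5757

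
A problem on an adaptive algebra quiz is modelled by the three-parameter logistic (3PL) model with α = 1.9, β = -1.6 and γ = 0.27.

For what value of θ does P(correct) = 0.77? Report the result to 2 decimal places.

P(θ) = γ + (1 − γ) · 1 / (1 + exp(−α(θ − β)))
Remove guessing floor: (0.77 − 0.27)/(1 − 0.27) = 0.6849
logit = ln(0.6849/0.3151) = 0.7765
θ = β + logit/(α) = -1.6 + 0.7765/1.9000 = -1.1913

-1.19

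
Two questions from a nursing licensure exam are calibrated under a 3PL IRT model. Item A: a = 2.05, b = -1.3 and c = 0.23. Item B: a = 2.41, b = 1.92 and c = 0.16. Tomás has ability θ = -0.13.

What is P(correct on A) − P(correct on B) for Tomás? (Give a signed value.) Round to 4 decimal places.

0.7699

P(θ) = c + (1 − c) · 1 / (1 + exp(−a(θ − b)))
P_A = 0.9359
P_B = 0.1660
P_A − P_B = 0.7699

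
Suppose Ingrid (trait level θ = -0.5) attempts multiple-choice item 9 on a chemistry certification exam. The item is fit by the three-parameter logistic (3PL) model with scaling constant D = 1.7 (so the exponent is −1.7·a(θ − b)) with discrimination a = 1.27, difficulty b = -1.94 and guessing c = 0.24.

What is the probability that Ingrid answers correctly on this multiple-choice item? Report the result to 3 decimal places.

0.968

P(θ) = c + (1 − c) · 1 / (1 + exp(−D·a(θ − b)))
Exponent: 1.7 × 1.27 × (-0.5 − (-1.94)) = 3.1090
1/(1 + e^{-3.1090}) = 0.9573
P = 0.24 + 0.76 × 0.9573 = 0.9675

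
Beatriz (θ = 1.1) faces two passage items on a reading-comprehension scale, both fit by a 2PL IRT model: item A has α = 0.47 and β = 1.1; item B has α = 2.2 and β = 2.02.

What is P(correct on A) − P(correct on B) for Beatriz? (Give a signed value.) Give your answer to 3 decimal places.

P(θ) = 1 / (1 + exp(−α(θ − β)))
P_A = 0.5000
P_B = 0.1167
P_A − P_B = 0.3833

0.383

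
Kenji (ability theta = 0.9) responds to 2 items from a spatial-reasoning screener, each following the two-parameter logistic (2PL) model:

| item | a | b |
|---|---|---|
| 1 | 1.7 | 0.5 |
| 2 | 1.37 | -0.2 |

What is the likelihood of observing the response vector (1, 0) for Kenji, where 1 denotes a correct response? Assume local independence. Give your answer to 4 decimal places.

0.1204

P(theta) = 1 / (1 + exp(−a(theta − b)))
P_1 = 1/(1+e^{-0.6800}) = 0.6637
P_2 = 1/(1+e^{-1.5070}) = 0.8186
L = P_1 × (1−P_2) = 0.6637 × 0.1814 = 0.12039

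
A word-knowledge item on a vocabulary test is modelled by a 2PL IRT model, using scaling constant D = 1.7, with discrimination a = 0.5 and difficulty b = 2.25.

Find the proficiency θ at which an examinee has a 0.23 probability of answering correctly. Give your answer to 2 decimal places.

P(θ) = 1 / (1 + exp(−D·a(θ − b)))
logit = ln(0.2300/0.7700) = -1.2083
θ = b + logit/(1.7·a) = 2.25 + (-1.2083)/0.8500 = 0.8285

0.83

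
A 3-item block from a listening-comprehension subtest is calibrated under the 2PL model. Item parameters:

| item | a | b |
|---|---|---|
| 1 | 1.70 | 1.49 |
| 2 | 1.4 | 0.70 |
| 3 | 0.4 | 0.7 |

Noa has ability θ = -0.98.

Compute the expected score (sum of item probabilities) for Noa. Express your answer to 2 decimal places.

P(θ) = 1 / (1 + exp(−a(θ − b)))
P_1 = 1/(1+e^{4.1990}) = 0.0148
P_2 = 1/(1+e^{2.3520}) = 0.0869
P_3 = 1/(1+e^{0.6720}) = 0.3380
E[score] = 0.0148 + 0.0869 + 0.3380 = 0.4397

0.44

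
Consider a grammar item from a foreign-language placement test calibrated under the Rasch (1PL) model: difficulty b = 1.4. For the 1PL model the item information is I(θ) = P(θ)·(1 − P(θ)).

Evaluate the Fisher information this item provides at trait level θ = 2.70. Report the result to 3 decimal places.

0.168

P = 1/(1+e^{-1.3000}) = 0.7858
P(1−P) = 0.7858 × 0.2142 = 0.1683
I = P(1−P) = 0.16830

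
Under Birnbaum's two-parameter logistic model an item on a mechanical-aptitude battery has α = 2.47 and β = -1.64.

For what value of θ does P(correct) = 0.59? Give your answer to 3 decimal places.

P(θ) = 1 / (1 + exp(−α(θ − β)))
logit = ln(0.5900/0.4100) = 0.3640
θ = β + logit/(α) = -1.64 + 0.3640/2.4700 = -1.4926

-1.493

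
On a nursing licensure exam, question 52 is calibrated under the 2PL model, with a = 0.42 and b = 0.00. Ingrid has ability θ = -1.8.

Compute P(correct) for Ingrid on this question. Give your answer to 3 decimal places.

0.320

P(θ) = 1 / (1 + exp(−a(θ − b)))
Exponent: 0.42 × (-1.8 − 0.00) = -0.7560
1/(1 + e^{0.7560}) = 0.3195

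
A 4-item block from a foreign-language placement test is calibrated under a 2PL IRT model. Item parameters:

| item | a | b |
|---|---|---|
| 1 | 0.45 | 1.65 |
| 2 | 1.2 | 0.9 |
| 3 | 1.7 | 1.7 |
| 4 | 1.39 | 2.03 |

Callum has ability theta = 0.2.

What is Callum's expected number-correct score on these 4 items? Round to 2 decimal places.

0.79

P(theta) = 1 / (1 + exp(−a(theta − b)))
P_1 = 1/(1+e^{0.6525}) = 0.3424
P_2 = 1/(1+e^{0.8400}) = 0.3015
P_3 = 1/(1+e^{2.5500}) = 0.0724
P_4 = 1/(1+e^{2.5437}) = 0.0729
E[score] = 0.3424 + 0.3015 + 0.0724 + 0.0729 = 0.7892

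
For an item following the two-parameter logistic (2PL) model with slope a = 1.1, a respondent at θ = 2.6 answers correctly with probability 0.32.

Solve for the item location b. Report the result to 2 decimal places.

3.29

P(θ) = 1 / (1 + exp(−a(θ − b)))
logit(0.32) = ln(0.32/0.68) = -0.7538
b = θ − logit/(a) = 2.6 − (-0.7538)/1.1000 = 3.2852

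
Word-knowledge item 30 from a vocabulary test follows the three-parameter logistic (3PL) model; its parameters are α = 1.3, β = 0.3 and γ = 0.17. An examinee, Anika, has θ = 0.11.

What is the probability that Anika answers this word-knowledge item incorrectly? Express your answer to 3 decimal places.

0.466

P(θ) = γ + (1 − γ) · 1 / (1 + exp(−α(θ − β)))
Exponent: 1.3 × (0.11 − 0.3) = -0.2470
1/(1 + e^{0.2470}) = 0.4386
P = 0.17 + 0.83 × 0.4386 = 0.5340
P(incorrect) = 1 − 0.5340 = 0.4660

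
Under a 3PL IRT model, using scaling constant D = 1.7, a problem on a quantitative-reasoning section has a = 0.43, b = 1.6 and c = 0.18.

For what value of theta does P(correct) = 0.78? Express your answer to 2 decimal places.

2.97

P(theta) = c + (1 − c) · 1 / (1 + exp(−D·a(theta − b)))
Remove guessing floor: (0.78 − 0.18)/(1 − 0.18) = 0.7317
logit = ln(0.7317/0.2683) = 1.0033
theta = b + logit/(1.7·a) = 1.6 + 1.0033/0.7310 = 2.9725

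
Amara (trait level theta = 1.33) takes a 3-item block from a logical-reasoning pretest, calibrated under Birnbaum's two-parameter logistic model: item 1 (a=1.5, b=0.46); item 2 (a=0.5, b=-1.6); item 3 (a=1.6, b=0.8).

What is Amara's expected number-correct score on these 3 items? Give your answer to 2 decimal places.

P(theta) = 1 / (1 + exp(−a(theta − b)))
P_1 = 1/(1+e^{-1.3050}) = 0.7867
P_2 = 1/(1+e^{-1.4650}) = 0.8123
P_3 = 1/(1+e^{-0.8480}) = 0.7001
E[score] = 0.7867 + 0.8123 + 0.7001 = 2.2991

2.30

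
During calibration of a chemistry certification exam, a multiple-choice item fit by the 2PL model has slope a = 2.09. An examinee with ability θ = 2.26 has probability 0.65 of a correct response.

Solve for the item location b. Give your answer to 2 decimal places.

1.96

P(θ) = 1 / (1 + exp(−a(θ − b)))
logit(0.65) = ln(0.65/0.35) = 0.6190
b = θ − logit/(a) = 2.26 − 0.6190/2.0900 = 1.9638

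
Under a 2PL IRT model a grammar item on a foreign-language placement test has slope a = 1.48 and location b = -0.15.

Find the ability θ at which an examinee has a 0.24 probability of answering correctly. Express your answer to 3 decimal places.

P(θ) = 1 / (1 + exp(−a(θ − b)))
logit = ln(0.2400/0.7600) = -1.1527
θ = b + logit/(a) = -0.15 + (-1.1527)/1.4800 = -0.9288

-0.929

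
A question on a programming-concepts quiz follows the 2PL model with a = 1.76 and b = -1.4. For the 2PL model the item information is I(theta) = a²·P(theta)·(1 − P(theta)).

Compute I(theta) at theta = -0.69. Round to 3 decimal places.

0.536

P = 1/(1+e^{-1.2496}) = 0.7772
P(1−P) = 0.7772 × 0.2228 = 0.1731
I = a² × P(1−P) = 1.76² × 0.1731 = 0.53633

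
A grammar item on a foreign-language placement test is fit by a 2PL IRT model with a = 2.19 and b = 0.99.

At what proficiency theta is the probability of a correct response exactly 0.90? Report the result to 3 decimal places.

1.993

P(theta) = 1 / (1 + exp(−a(theta − b)))
logit = ln(0.9000/0.1000) = 2.1972
theta = b + logit/(a) = 0.99 + 2.1972/2.1900 = 1.9933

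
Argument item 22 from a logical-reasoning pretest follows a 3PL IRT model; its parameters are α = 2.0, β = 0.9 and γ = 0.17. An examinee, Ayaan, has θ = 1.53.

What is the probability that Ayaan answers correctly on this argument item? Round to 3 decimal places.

0.817

P(θ) = γ + (1 − γ) · 1 / (1 + exp(−α(θ − β)))
Exponent: 2.0 × (1.53 − 0.9) = 1.2600
1/(1 + e^{-1.2600}) = 0.7790
P = 0.17 + 0.83 × 0.7790 = 0.8166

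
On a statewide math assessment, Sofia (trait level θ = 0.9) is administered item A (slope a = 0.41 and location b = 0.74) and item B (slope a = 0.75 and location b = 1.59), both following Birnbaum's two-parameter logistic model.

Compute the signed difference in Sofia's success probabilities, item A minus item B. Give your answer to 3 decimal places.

P(θ) = 1 / (1 + exp(−a(θ − b)))
P_A = 0.5164
P_B = 0.3734
P_A − P_B = 0.1430

0.143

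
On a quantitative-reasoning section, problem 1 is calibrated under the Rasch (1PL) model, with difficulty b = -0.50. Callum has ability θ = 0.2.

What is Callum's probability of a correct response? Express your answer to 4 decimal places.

0.6682

P(θ) = 1 / (1 + exp(−(θ − b)))
Exponent: (0.2 − (-0.50)) = 0.7000
1/(1 + e^{-0.7000}) = 0.6682
P = 0.6682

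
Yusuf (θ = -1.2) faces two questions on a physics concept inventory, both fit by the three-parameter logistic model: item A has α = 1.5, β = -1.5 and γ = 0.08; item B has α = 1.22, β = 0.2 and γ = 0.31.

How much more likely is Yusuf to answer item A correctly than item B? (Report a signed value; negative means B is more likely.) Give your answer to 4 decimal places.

0.2259

P(θ) = γ + (1 − γ) · 1 / (1 + exp(−α(θ − β)))
P_A = 0.6418
P_B = 0.4159
P_A − P_B = 0.2259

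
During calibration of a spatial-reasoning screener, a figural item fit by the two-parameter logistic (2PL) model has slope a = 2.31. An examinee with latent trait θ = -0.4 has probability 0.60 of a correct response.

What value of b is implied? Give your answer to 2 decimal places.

-0.58

P(θ) = 1 / (1 + exp(−a(θ − b)))
logit(0.60) = ln(0.60/0.40) = 0.4055
b = θ − logit/(a) = -0.4 − 0.4055/2.3100 = -0.5755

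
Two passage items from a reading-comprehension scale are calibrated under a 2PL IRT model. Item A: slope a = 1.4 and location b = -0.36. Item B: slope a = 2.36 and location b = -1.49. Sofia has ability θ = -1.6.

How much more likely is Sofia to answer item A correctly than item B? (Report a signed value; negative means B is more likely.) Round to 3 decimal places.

-0.286

P(θ) = 1 / (1 + exp(−a(θ − b)))
P_A = 0.1498
P_B = 0.4355
P_A − P_B = -0.2856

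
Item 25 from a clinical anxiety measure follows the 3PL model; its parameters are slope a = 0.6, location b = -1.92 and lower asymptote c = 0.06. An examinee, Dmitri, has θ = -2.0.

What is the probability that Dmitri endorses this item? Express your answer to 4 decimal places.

P(θ) = c + (1 − c) · 1 / (1 + exp(−a(θ − b)))
Exponent: 0.6 × (-2.0 − (-1.92)) = -0.0480
1/(1 + e^{0.0480}) = 0.4880
P = 0.06 + 0.94 × 0.4880 = 0.5187

0.5187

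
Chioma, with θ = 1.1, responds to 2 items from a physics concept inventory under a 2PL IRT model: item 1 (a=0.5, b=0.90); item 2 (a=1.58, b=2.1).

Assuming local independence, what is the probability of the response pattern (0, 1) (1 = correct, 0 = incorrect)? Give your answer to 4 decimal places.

P(θ) = 1 / (1 + exp(−a(θ − b)))
P_1 = 1/(1+e^{-0.1000}) = 0.5250
P_2 = 1/(1+e^{1.5800}) = 0.1708
L = (1−P_1) × P_2 = 0.4750 × 0.1708 = 0.08113

0.0811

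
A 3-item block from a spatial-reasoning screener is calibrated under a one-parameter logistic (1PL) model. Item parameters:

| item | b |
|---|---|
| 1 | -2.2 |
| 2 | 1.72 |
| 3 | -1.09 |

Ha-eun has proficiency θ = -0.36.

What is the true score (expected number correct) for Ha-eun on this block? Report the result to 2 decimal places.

P(θ) = 1 / (1 + exp(−(θ − b)))
P_1 = 1/(1+e^{-1.8400}) = 0.8629
P_2 = 1/(1+e^{2.0800}) = 0.1111
P_3 = 1/(1+e^{-0.7300}) = 0.6748
E[score] = 0.8629 + 0.1111 + 0.6748 = 1.6488

1.65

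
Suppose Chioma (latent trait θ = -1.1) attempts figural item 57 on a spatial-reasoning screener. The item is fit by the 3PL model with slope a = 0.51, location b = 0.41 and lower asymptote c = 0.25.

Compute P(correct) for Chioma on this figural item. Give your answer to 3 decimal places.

0.487

P(θ) = c + (1 − c) · 1 / (1 + exp(−a(θ − b)))
Exponent: 0.51 × (-1.1 − 0.41) = -0.7701
1/(1 + e^{0.7701}) = 0.3165
P = 0.25 + 0.75 × 0.3165 = 0.4873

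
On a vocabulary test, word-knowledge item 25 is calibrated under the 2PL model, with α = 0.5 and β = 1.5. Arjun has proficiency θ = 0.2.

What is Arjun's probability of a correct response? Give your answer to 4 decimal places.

0.3430

P(θ) = 1 / (1 + exp(−α(θ − β)))
Exponent: 0.5 × (0.2 − 1.5) = -0.6500
1/(1 + e^{0.6500}) = 0.3430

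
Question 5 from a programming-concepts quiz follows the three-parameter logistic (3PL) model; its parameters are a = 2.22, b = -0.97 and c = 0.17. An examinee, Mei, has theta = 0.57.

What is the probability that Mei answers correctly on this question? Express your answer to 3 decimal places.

P(theta) = c + (1 − c) · 1 / (1 + exp(−a(theta − b)))
Exponent: 2.22 × (0.57 − (-0.97)) = 3.4188
1/(1 + e^{-3.4188}) = 0.9683
P = 0.17 + 0.83 × 0.9683 = 0.9737

0.974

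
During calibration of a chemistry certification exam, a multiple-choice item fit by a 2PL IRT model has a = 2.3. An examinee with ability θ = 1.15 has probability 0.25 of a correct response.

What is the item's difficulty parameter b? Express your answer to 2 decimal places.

P(θ) = 1 / (1 + exp(−a(θ − b)))
logit(0.25) = ln(0.25/0.75) = -1.0986
b = θ − logit/(a) = 1.15 − (-1.0986)/2.3000 = 1.6277

1.63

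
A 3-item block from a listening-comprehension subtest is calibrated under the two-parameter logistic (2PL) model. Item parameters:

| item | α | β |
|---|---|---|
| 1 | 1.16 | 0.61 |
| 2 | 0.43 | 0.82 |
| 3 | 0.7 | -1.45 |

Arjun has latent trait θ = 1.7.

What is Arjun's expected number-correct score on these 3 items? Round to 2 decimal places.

P(θ) = 1 / (1 + exp(−α(θ − β)))
P_1 = 1/(1+e^{-1.2644}) = 0.7798
P_2 = 1/(1+e^{-0.3784}) = 0.5935
P_3 = 1/(1+e^{-2.2050}) = 0.9007
E[score] = 0.7798 + 0.5935 + 0.9007 = 2.2740

2.27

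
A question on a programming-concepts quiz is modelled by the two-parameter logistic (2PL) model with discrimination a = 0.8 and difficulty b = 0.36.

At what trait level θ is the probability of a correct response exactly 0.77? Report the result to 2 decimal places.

1.87

P(θ) = 1 / (1 + exp(−a(θ − b)))
logit = ln(0.7700/0.2300) = 1.2083
θ = b + logit/(a) = 0.36 + 1.2083/0.8000 = 1.8704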